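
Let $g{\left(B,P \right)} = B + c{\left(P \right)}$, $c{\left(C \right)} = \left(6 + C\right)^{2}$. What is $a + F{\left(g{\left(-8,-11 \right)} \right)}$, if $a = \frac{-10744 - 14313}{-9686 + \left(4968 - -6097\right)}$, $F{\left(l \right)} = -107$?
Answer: $- \frac{172610}{1379} \approx -125.17$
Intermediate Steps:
$g{\left(B,P \right)} = B + \left(6 + P\right)^{2}$
$a = - \frac{25057}{1379}$ ($a = - \frac{25057}{-9686 + \left(4968 + 6097\right)} = - \frac{25057}{-9686 + 11065} = - \frac{25057}{1379} \approx -18.17$)
$a + F{\left(g{\left(-8,-11 \right)} \right)} = - \frac{25057}{1379} - 107 = - \frac{172610}{1379}$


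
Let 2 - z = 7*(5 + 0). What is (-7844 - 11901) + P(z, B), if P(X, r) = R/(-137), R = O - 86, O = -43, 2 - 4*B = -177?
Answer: -2704936/137 ≈ -19744.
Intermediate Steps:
B = 179/4 (B = ½ - ¼*(-177) = ½ + 177/4 = 179/4 ≈ 44.750)
z = -33 (z = 2 - 7*(5 + 0) = 2 - 7*5 = 2 - 1*35 = 2 - 35 = -33)
R = -129 (R = -43 - 86 = -129)
P(X, r) = 129/137 (P(X, r) = -129/(-137) = -129*(-1/137) = 129/137)
(-7844 - 11901) + P(z, B) = (-7844 - 11901) + 129/137 = -19745 + 129/137 = -2704936/137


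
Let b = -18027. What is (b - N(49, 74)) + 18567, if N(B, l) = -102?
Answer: 642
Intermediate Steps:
(b - N(49, 74)) + 18567 = (-18027 - 1*(-102)) + 18567 = (-18027 + 102) + 18567 = -17925 + 18567 = 642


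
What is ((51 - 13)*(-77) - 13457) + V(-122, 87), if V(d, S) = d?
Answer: -16505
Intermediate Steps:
((51 - 13)*(-77) - 13457) + V(-122, 87) = ((51 - 13)*(-77) - 13457) - 122 = (38*(-77) - 13457) - 122 = (-2926 - 13457) - 122 = -16383 - 122 = -16505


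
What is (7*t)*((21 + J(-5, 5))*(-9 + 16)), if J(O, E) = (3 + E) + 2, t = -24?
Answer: -36456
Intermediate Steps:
J(O, E) = 5 + E
(7*t)*((21 + J(-5, 5))*(-9 + 16)) = (7*(-24))*((21 + (5 + 5))*(-9 + 16)) = -168*(21 + 10)*7 = -5208*7 = -168*217 = -36456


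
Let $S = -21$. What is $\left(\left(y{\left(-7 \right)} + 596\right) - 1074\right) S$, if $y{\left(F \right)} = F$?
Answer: $10185$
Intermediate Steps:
$\left(\left(y{\left(-7 \right)} + 596\right) - 1074\right) S = \left(\left(-7 + 596\right) - 1074\right) \left(-21\right) = \left(589 - 1074\right) \left(-21\right) = \left(-485\right) \left(-21\right) = 10185$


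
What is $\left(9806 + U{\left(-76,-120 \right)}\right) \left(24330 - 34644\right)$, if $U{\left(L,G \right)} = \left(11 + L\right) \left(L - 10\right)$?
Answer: $-158794344$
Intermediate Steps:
$U{\left(L,G \right)} = \left(-10 + L\right) \left(11 + L\right)$ ($U{\left(L,G \right)} = \left(11 + L\right) \left(-10 + L\right) = \left(-10 + L\right) \left(11 + L\right)$)
$\left(9806 + U{\left(-76,-120 \right)}\right) \left(24330 - 34644\right) = \left(9806 - \left(186 - 5776\right)\right) \left(24330 - 34644\right) = \left(9806 - -5590\right) \left(-10314\right) = \left(9806 + 5590\right) \left(-10314\right) = 15396 \left(-10314\right) = -158794344$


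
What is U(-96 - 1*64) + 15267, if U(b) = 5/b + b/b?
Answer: 488575/32 ≈ 15268.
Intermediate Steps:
U(b) = 1 + 5/b (U(b) = 5/b + 1 = 1 + 5/b)
U(-96 - 1*64) + 15267 = (5 + (-96 - 1*64))/(-96 - 1*64) + 15267 = (5 + (-96 - 64))/(-96 - 64) + 15267 = (5 - 160)/(-160) + 15267 = -1/160*(-155) + 15267 = 31/32 + 15267 = 488575/32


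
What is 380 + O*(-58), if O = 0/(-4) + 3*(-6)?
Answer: 1424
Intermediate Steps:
O = -18 (O = 0*(-1/4) - 18 = 0 - 18 = -18)
380 + O*(-58) = 380 - 18*(-58) = 380 + 1044 = 1424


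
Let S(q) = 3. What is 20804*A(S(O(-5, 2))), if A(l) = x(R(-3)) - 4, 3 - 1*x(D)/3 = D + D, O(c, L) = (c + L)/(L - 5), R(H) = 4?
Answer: -395276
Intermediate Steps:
O(c, L) = (L + c)/(-5 + L)
x(D) = 9 - 6*D (x(D) = 9 - 3*(D + D) = 9 - 6*D)
A(l) = -19 (A(l) = (9 - 6*4) - 4 = (9 - 24) - 4 = -15 - 4 = -19)
20804*A(S(O(-5, 2))) = 20804*(-19) = -395276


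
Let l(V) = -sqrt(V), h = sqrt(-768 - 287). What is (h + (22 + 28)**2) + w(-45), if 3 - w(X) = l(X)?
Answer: 2503 + I*sqrt(1055) + 3*I*sqrt(5) ≈ 2503.0 + 39.189*I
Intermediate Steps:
h = I*sqrt(1055) (h = sqrt(-1055) = I*sqrt(1055) ≈ 32.481*I)
w(X) = 3 + sqrt(X) (w(X) = 3 - (-1)*sqrt(X) = 3 + sqrt(X))
(h + (22 + 28)**2) + w(-45) = (I*sqrt(1055) + (22 + 28)**2) + (3 + sqrt(-45)) = (I*sqrt(1055) + 50**2) + (3 + 3*I*sqrt(5)) = (I*sqrt(1055) + 2500) + (3 + 3*I*sqrt(5)) = (2500 + I*sqrt(1055)) + (3 + 3*I*sqrt(5)) = 2503 + I*sqrt(1055) + 3*I*sqrt(5)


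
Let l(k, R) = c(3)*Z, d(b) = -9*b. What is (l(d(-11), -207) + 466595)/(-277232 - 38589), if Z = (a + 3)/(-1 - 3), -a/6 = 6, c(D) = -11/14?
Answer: -26128957/17685976 ≈ -1.4774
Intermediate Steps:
c(D) = -11/14 (c(D) = -11*1/14 = -11/14)
a = -36 (a = -6*6 = -36)
Z = 33/4 (Z = (-36 + 3)/(-1 - 3) = -33/(-4) = -33*(-1/4) = 33/4 ≈ 8.2500)
l(k, R) = -363/56 (l(k, R) = -11/14*33/4 = -363/56)
(l(d(-11), -207) + 466595)/(-277232 - 38589) = (-363/56 + 466595)/(-277232 - 38589) = (26128957/56)/(-315821) = (26128957/56)*(-1/315821) = -26128957/17685976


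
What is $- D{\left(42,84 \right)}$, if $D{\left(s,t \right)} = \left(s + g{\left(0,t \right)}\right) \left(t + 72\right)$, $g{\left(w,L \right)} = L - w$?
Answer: $-19656$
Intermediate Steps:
$D{\left(s,t \right)} = \left(72 + t\right) \left(s + t\right)$ ($D{\left(s,t \right)} = \left(s + \left(t - 0\right)\right) \left(t + 72\right) = \left(s + \left(t + 0\right)\right) \left(72 + t\right) = \left(s + t\right) \left(72 + t\right) = \left(72 + t\right) \left(s + t\right)$)
$- D{\left(42,84 \right)} = - (84^{2} + 72 \cdot 42 + 72 \cdot 84 + 42 \cdot 84) = - (7056 + 3024 + 6048 + 3528) = \left(-1\right) 19656 = -19656$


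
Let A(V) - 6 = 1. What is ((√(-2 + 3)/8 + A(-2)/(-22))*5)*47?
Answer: -3995/88 ≈ -45.398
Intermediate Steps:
A(V) = 7 (A(V) = 6 + 1 = 7)
((√(-2 + 3)/8 + A(-2)/(-22))*5)*47 = ((√(-2 + 3)/8 + 7/(-22))*5)*47 = ((√1*(⅛) + 7*(-1/22))*5)*47 = ((1*(⅛) - 7/22)*5)*47 = ((⅛ - 7/22)*5)*47 = -17/88*5*47 = -85/88*47 = -3995/88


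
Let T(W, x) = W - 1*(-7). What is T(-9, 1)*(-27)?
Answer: 54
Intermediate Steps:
T(W, x) = 7 + W (T(W, x) = W + 7 = 7 + W)
T(-9, 1)*(-27) = (7 - 9)*(-27) = -2*(-27) = 54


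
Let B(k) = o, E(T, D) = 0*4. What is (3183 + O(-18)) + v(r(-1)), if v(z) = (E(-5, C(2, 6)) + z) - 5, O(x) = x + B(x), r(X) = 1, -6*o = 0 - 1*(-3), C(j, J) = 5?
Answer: 6321/2 ≈ 3160.5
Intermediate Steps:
o = -½ (o = -(0 - 1*(-3))/6 = -(0 + 3)/6 = -⅙*3 = -½ ≈ -0.50000)
E(T, D) = 0
B(k) = -½
O(x) = -½ + x (O(x) = x - ½ = -½ + x)
v(z) = -5 + z (v(z) = (0 + z) - 5 = z - 5 = -5 + z)
(3183 + O(-18)) + v(r(-1)) = (3183 + (-½ - 18)) + (-5 + 1) = (3183 - 37/2) - 4 = 6329/2 - 4 = 6321/2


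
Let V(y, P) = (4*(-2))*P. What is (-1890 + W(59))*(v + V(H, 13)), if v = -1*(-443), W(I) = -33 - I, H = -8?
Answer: -671898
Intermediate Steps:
V(y, P) = -8*P
v = 443
(-1890 + W(59))*(v + V(H, 13)) = (-1890 + (-33 - 1*59))*(443 - 8*13) = (-1890 + (-33 - 59))*(443 - 104) = (-1890 - 92)*339 = -1982*339 = -671898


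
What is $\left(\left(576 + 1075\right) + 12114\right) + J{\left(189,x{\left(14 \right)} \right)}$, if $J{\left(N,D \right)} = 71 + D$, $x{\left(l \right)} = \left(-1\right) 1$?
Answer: $13835$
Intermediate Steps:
$x{\left(l \right)} = -1$
$\left(\left(576 + 1075\right) + 12114\right) + J{\left(189,x{\left(14 \right)} \right)} = \left(\left(576 + 1075\right) + 12114\right) + \left(71 - 1\right) = \left(1651 + 12114\right) + 70 = 13765 + 70 = 13835$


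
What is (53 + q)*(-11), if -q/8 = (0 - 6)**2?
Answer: 2585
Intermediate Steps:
q = -288 (q = -8*(0 - 6)**2 = -8*(-6)**2 = -8*36 = -288)
(53 + q)*(-11) = (53 - 288)*(-11) = -235*(-11) = 2585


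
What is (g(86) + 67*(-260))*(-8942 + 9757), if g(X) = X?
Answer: -14127210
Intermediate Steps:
(g(86) + 67*(-260))*(-8942 + 9757) = (86 + 67*(-260))*(-8942 + 9757) = (86 - 17420)*815 = -17334*815 = -14127210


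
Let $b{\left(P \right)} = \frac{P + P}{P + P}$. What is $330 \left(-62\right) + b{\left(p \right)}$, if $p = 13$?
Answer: $-20459$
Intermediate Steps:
$b{\left(P \right)} = 1$ ($b{\left(P \right)} = \frac{2 P}{2 P} = 2 P \frac{1}{2 P} = 1$)
$330 \left(-62\right) + b{\left(p \right)} = 330 \left(-62\right) + 1 = -20460 + 1 = -20459$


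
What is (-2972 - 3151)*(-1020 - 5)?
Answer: 6276075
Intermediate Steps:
(-2972 - 3151)*(-1020 - 5) = -6123*(-1025) = 6276075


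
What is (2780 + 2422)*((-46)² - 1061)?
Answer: 5488110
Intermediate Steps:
(2780 + 2422)*((-46)² - 1061) = 5202*(2116 - 1061) = 5202*1055 = 5488110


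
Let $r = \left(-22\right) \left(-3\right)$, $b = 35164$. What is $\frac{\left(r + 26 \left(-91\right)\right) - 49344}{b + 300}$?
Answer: $- \frac{12911}{8866} \approx -1.4562$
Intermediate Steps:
$r = 66$
$\frac{\left(r + 26 \left(-91\right)\right) - 49344}{b + 300} = \frac{\left(66 + 26 \left(-91\right)\right) - 49344}{35164 + 300} = \frac{\left(66 - 2366\right) - 49344}{35464} = \left(-2300 - 49344\right) \frac{1}{35464} = \left(-51644\right) \frac{1}{35464} = - \frac{12911}{8866}$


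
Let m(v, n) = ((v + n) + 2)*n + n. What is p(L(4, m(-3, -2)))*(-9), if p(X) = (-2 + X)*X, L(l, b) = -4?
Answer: -216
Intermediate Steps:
m(v, n) = n + n*(2 + n + v) (m(v, n) = ((n + v) + 2)*n + n = (2 + n + v)*n + n = n*(2 + n + v) + n = n + n*(2 + n + v))
p(X) = X*(-2 + X)
p(L(4, m(-3, -2)))*(-9) = -4*(-2 - 4)*(-9) = -4*(-6)*(-9) = 24*(-9) = -216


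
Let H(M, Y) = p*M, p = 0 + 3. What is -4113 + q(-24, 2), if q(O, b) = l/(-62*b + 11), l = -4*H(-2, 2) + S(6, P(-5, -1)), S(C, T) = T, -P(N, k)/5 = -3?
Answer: -464808/113 ≈ -4113.3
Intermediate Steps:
p = 3
P(N, k) = 15 (P(N, k) = -5*(-3) = 15)
H(M, Y) = 3*M
l = 39 (l = -12*(-2) + 15 = -4*(-6) + 15 = 24 + 15 = 39)
q(O, b) = 39/(11 - 62*b) (q(O, b) = 39/(-62*b + 11) = 39/(11 - 62*b))
-4113 + q(-24, 2) = -4113 - 39/(-11 + 62*2) = -4113 - 39/(-11 + 124) = -4113 - 39/113 = -464808/113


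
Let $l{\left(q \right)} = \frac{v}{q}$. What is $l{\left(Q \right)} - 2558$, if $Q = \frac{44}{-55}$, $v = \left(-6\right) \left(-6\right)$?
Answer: $-2603$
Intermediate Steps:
$v = 36$
$Q = - \frac{4}{5}$ ($Q = 44 \left(- \frac{1}{55}\right) = - \frac{4}{5} \approx -0.8$)
$l{\left(q \right)} = \frac{36}{q}$
$l{\left(Q \right)} - 2558 = \frac{36}{- \frac{4}{5}} - 2558 = 36 \left(- \frac{5}{4}\right) - 2558 = -45 - 2558 = -2603$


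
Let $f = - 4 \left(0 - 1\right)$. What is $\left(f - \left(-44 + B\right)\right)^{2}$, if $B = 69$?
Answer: $441$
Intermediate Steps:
$f = 4$ ($f = \left(-4\right) \left(-1\right) = 4$)
$\left(f - \left(-44 + B\right)\right)^{2} = \left(4 + \left(44 - 69\right)\right)^{2} = \left(4 - 25\right)^{2} = \left(-21\right)^{2} = 441$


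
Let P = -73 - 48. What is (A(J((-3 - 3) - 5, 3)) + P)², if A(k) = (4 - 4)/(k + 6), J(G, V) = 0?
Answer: 14641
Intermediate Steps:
A(k) = 0 (A(k) = 0/(6 + k) = 0)
P = -121
(A(J((-3 - 3) - 5, 3)) + P)² = (0 - 121)² = (-121)² = 14641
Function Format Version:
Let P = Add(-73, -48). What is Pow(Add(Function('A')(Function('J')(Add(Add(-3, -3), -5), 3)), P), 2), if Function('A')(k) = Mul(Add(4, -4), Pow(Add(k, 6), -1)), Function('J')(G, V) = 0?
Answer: 14641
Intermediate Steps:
Function('A')(k) = 0 (Function('A')(k) = Mul(0, Pow(Add(6, k), -1)) = 0)
P = -121
Pow(Add(Function('A')(Function('J')(Add(Add(-3, -3), -5), 3)), P), 2) = Pow(Add(0, -121), 2) = Pow(-121, 2) = 14641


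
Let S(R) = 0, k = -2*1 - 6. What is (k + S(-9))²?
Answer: 64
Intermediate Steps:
k = -8 (k = -2 - 6 = -8)
(k + S(-9))² = (-8 + 0)² = (-8)² = 64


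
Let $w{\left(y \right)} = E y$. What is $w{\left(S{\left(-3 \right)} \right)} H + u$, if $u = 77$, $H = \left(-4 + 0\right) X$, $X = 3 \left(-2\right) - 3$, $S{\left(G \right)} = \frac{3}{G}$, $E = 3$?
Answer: $-31$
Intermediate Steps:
$w{\left(y \right)} = 3 y$
$X = -9$ ($X = -6 - 3 = -9$)
$H = 36$ ($H = \left(-4 + 0\right) \left(-9\right) = \left(-4\right) \left(-9\right) = 36$)
$w{\left(S{\left(-3 \right)} \right)} H + u = 3 \frac{3}{-3} \cdot 36 + 77 = 3 \cdot 3 \left(- \frac{1}{3}\right) 36 + 77 = 3 \left(-1\right) 36 + 77 = \left(-3\right) 36 + 77 = -108 + 77 = -31$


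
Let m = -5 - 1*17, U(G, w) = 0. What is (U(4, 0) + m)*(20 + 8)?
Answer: -616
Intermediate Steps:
m = -22 (m = -5 - 17 = -22)
(U(4, 0) + m)*(20 + 8) = (0 - 22)*(20 + 8) = -22*28 = -616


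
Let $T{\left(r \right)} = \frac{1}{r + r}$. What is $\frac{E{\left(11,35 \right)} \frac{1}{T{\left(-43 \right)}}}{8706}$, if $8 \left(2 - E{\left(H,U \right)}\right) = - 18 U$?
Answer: $- \frac{13889}{17412} \approx -0.79767$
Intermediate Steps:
$E{\left(H,U \right)} = 2 + \frac{9 U}{4}$ ($E{\left(H,U \right)} = 2 - \frac{\left(-18\right) U}{8} = 2 + \frac{9 U}{4}$)
$T{\left(r \right)} = \frac{1}{2 r}$
$\frac{E{\left(11,35 \right)} \frac{1}{T{\left(-43 \right)}}}{8706} = \frac{\left(2 + \frac{9}{4} \cdot 35\right) \frac{1}{\frac{1}{2} \frac{1}{-43}}}{8706} = \frac{2 + \frac{315}{4}}{\frac{1}{2} \left(- \frac{1}{43}\right)} \frac{1}{8706} = \frac{323}{4 \left(- \frac{1}{86}\right)} \frac{1}{8706} = \frac{323}{4} \left(-86\right) \frac{1}{8706} = \left(- \frac{13889}{2}\right) \frac{1}{8706} = - \frac{13889}{17412}$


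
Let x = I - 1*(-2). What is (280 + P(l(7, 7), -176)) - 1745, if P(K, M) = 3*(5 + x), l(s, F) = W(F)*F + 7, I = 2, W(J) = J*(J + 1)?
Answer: -1438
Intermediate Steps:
W(J) = J*(1 + J)
l(s, F) = 7 + F²*(1 + F) (l(s, F) = (F*(1 + F))*F + 7 = F²*(1 + F) + 7 = 7 + F²*(1 + F))
x = 4 (x = 2 - 1*(-2) = 2 + 2 = 4)
P(K, M) = 27 (P(K, M) = 3*(5 + 4) = 3*9 = 27)
(280 + P(l(7, 7), -176)) - 1745 = (280 + 27) - 1745 = 307 - 1745 = -1438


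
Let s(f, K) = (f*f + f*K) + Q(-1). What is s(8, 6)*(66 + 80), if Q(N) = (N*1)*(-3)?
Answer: 16790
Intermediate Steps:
Q(N) = -3*N (Q(N) = N*(-3) = -3*N)
s(f, K) = 3 + f² + K*f (s(f, K) = (f*f + f*K) - 3*(-1) = (f² + K*f) + 3 = 3 + f² + K*f)
s(8, 6)*(66 + 80) = (3 + 8² + 6*8)*(66 + 80) = (3 + 64 + 48)*146 = 115*146 = 16790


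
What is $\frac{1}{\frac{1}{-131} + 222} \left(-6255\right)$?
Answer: $- \frac{819405}{29081} \approx -28.177$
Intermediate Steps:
$\frac{1}{\frac{1}{-131} + 222} \left(-6255\right) = \frac{1}{- \frac{1}{131} + 222} \left(-6255\right) = \frac{1}{\frac{29081}{131}} \left(-6255\right) = \frac{131}{29081} \left(-6255\right) = - \frac{819405}{29081}$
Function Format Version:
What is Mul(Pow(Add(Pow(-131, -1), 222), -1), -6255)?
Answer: Rational(-819405, 29081) ≈ -28.177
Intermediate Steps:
Mul(Pow(Add(Pow(-131, -1), 222), -1), -6255) = Mul(Pow(Add(Rational(-1, 131), 222), -1), -6255) = Mul(Pow(Rational(29081, 131), -1), -6255) = Mul(Rational(131, 29081), -6255) = Rational(-819405, 29081)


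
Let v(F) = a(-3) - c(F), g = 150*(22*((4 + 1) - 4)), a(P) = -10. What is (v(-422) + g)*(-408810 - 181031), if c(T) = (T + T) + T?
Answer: -2687315596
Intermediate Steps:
c(T) = 3*T (c(T) = 2*T + T = 3*T)
g = 3300 (g = 150*(22*(5 - 4)) = 150*(22*1) = 150*22 = 3300)
v(F) = -10 - 3*F
(v(-422) + g)*(-408810 - 181031) = ((-10 - 3*(-422)) + 3300)*(-408810 - 181031) = ((-10 + 1266) + 3300)*(-589841) = (1256 + 3300)*(-589841) = 4556*(-589841) = -2687315596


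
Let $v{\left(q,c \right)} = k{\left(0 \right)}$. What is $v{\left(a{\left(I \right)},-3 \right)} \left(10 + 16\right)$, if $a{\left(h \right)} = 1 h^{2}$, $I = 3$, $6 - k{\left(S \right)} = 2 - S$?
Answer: $104$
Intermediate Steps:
$k{\left(S \right)} = 4 + S$ ($k{\left(S \right)} = 6 - \left(2 - S\right) = 6 + \left(-2 + S\right) = 4 + S$)
$a{\left(h \right)} = h^{2}$
$v{\left(q,c \right)} = 4$ ($v{\left(q,c \right)} = 4 + 0 = 4$)
$v{\left(a{\left(I \right)},-3 \right)} \left(10 + 16\right) = 4 \left(10 + 16\right) = 4 \cdot 26 = 104$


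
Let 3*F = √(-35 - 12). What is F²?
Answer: -47/9 ≈ -5.2222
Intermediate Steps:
F = I*√47/3 (F = √(-35 - 12)/3 = √(-47)/3 = (I*√47)/3 = I*√47/3 ≈ 2.2852*I)
F² = (I*√47/3)² = -47/9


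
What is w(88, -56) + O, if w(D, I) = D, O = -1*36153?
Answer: -36065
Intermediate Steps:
O = -36153
w(88, -56) + O = 88 - 36153 = -36065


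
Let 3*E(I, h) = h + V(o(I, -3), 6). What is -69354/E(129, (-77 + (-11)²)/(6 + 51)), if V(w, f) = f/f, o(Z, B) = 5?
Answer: -11859534/101 ≈ -1.1742e+5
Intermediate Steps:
V(w, f) = 1
E(I, h) = ⅓ + h/3 (E(I, h) = (h + 1)/3 = (1 + h)/3 = ⅓ + h/3)
-69354/E(129, (-77 + (-11)²)/(6 + 51)) = -69354/(⅓ + ((-77 + (-11)²)/(6 + 51))/3) = -69354/(⅓ + ((-77 + 121)/57)/3) = -69354/(⅓ + (44*(1/57))/3) = -69354/(⅓ + (⅓)*(44/57)) = -69354/(⅓ + 44/171) = -69354/101/171 = -69354*171/101 = -11859534/101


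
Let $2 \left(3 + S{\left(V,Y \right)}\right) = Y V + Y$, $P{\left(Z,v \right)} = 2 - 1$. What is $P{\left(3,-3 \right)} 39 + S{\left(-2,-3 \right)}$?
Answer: $\frac{75}{2} \approx 37.5$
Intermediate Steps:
$P{\left(Z,v \right)} = 1$
$S{\left(V,Y \right)} = -3 + \frac{Y}{2} + \frac{V Y}{2}$ ($S{\left(V,Y \right)} = -3 + \frac{Y V + Y}{2} = -3 + \frac{V Y + Y}{2} = -3 + \frac{Y + V Y}{2} = -3 + \left(\frac{Y}{2} + \frac{V Y}{2}\right) = -3 + \frac{Y}{2} + \frac{V Y}{2}$)
$P{\left(3,-3 \right)} 39 + S{\left(-2,-3 \right)} = 1 \cdot 39 + \left(-3 + \frac{1}{2} \left(-3\right) + \frac{1}{2} \left(-2\right) \left(-3\right)\right) = 39 - \frac{3}{2} = \frac{75}{2}$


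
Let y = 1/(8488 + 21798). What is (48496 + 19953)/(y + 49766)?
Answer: 2073046414/1507213077 ≈ 1.3754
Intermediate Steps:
y = 1/30286 ≈ 3.3019e-5
(48496 + 19953)/(y + 49766) = (48496 + 19953)/(1/30286 + 49766) = 68449/(1507213077/30286) = 68449*(30286/1507213077) = 2073046414/1507213077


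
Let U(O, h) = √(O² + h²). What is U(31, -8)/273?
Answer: 5*√41/273 ≈ 0.11727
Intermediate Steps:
U(31, -8)/273 = √(31² + (-8)²)/273 = √(961 + 64)*(1/273) = √1025*(1/273) = (5*√41)*(1/273) = 5*√41/273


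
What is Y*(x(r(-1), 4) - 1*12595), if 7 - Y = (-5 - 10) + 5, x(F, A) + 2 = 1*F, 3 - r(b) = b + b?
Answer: -214064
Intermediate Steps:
r(b) = 3 - 2*b (r(b) = 3 - (b + b) = 3 - 2*b)
x(F, A) = -2 + F (x(F, A) = -2 + 1*F = -2 + F)
Y = 17 (Y = 7 - ((-5 - 10) + 5) = 7 - (-15 + 5) = 7 - 1*(-10) = 7 + 10 = 17)
Y*(x(r(-1), 4) - 1*12595) = 17*((-2 + (3 - 2*(-1))) - 1*12595) = 17*((-2 + (3 + 2)) - 12595) = 17*((-2 + 5) - 12595) = 17*(3 - 12595) = 17*(-12592) = -214064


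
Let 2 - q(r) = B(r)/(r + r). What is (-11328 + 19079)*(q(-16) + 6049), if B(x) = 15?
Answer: 1500957897/32 ≈ 4.6905e+7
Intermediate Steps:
q(r) = 2 - 15/(2*r) (q(r) = 2 - 15/(r + r) = 2 - 15/(2*r))
(-11328 + 19079)*(q(-16) + 6049) = (-11328 + 19079)*((2 - 15/2/(-16)) + 6049) = 7751*((2 - 15/2*(-1/16)) + 6049) = 7751*((2 + 15/32) + 6049) = 7751*(79/32 + 6049) = 7751*(193647/32) = 1500957897/32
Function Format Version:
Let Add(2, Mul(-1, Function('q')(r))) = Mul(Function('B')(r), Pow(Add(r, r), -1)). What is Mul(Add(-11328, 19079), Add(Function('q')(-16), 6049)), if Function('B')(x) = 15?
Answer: Rational(1500957897, 32) ≈ 4.6905e+7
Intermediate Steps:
Function('q')(r) = Add(2, Mul(Rational(-15, 2), Pow(r, -1))) (Function('q')(r) = Add(2, Mul(-1, Mul(15, Pow(Add(r, r), -1)))) = Add(2, Mul(-1, Mul(15, Pow(Mul(2, r), -1)))) = Add(2, Mul(-1, Mul(15, Mul(Rational(1, 2), Pow(r, -1))))) = Add(2, Mul(-1, Mul(Rational(15, 2), Pow(r, -1)))) = Add(2, Mul(Rational(-15, 2), Pow(r, -1))))
Mul(Add(-11328, 19079), Add(Function('q')(-16), 6049)) = Mul(Add(-11328, 19079), Add(Add(2, Mul(Rational(-15, 2), Pow(-16, -1))), 6049)) = Mul(7751, Add(Add(2, Mul(Rational(-15, 2), Rational(-1, 16))), 6049)) = Mul(7751, Add(Add(2, Rational(15, 32)), 6049)) = Mul(7751, Add(Rational(79, 32), 6049)) = Mul(7751, Rational(193647, 32)) = Rational(1500957897, 32)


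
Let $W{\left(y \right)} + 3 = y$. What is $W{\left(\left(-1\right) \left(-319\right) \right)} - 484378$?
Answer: $-484062$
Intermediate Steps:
$W{\left(y \right)} = -3 + y$
$W{\left(\left(-1\right) \left(-319\right) \right)} - 484378 = \left(-3 - -319\right) - 484378 = \left(-3 + 319\right) - 484378 = 316 - 484378 = -484062$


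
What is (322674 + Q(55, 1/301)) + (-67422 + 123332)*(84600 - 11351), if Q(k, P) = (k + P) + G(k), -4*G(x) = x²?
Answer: 4931190969555/1204 ≈ 4.0957e+9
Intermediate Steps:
G(x) = -x²/4
Q(k, P) = P + k - k²/4 (Q(k, P) = (k + P) - k²/4 = (P + k) - k²/4 = P + k - k²/4)
(322674 + Q(55, 1/301)) + (-67422 + 123332)*(84600 - 11351) = (322674 + (1/301 + 55 - ¼*55²)) + (-67422 + 123332)*(84600 - 11351) = (322674 + (1/301 + 55 - ¼*3025)) + 55910*73249 = (322674 + (1/301 + 55 - 3025/4)) + 4095351590 = (322674 - 844301/1204) + 4095351590 = 387655195/1204 + 4095351590 = 4931190969555/1204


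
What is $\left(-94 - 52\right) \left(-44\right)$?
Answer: $6424$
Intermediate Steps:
$\left(-94 - 52\right) \left(-44\right) = \left(-146\right) \left(-44\right) = 6424$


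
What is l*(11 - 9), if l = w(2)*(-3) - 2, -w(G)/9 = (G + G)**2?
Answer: 860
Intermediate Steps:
w(G) = -36*G**2 (w(G) = -9*(G + G)**2 = -9*4*G**2 = -36*G**2)
l = 430 (l = -36*2**2*(-3) - 2 = -36*4*(-3) - 2 = -144*(-3) - 2 = 432 - 2 = 430)
l*(11 - 9) = 430*(11 - 9) = 430*2 = 860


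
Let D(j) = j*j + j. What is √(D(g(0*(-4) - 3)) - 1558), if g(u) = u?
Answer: 4*I*√97 ≈ 39.395*I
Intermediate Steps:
D(j) = j + j² (D(j) = j² + j = j + j²)
√(D(g(0*(-4) - 3)) - 1558) = √((0*(-4) - 3)*(1 + (0*(-4) - 3)) - 1558) = √((0 - 3)*(1 + (0 - 3)) - 1558) = √(-3*(1 - 3) - 1558) = √(-3*(-2) - 1558) = √(6 - 1558) = √(-1552) = 4*I*√97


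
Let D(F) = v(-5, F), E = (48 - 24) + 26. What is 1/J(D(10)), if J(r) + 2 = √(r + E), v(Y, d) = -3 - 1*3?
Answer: 1/20 + √11/20 ≈ 0.21583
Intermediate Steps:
v(Y, d) = -6 (v(Y, d) = -3 - 3 = -6)
E = 50 (E = 24 + 26 = 50)
D(F) = -6
J(r) = -2 + √(50 + r) (J(r) = -2 + √(r + 50) = -2 + √(50 + r))
1/J(D(10)) = 1/(-2 + √(50 - 6)) = 1/(-2 + √44) = 1/(-2 + 2*√11)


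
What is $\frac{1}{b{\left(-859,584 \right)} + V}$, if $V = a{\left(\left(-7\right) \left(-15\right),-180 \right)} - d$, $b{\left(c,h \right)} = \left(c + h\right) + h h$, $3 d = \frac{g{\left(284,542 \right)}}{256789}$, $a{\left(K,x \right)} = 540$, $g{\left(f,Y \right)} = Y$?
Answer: $\frac{770367}{262942434265} \approx 2.9298 \cdot 10^{-6}$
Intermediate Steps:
$d = \frac{542}{770367}$ ($d = \frac{542 \cdot \frac{1}{256789}}{3} = \frac{1}{3} \cdot \frac{542}{256789} = \frac{542}{770367} \approx 0.00070356$)
$b{\left(c,h \right)} = c + h + h^{2}$ ($b{\left(c,h \right)} = \left(c + h\right) + h^{2} = c + h + h^{2}$)
$V = \frac{415997638}{770367}$ ($V = 540 - \frac{542}{770367} = \frac{415997638}{770367} \approx 540.0$)
$\frac{1}{b{\left(-859,584 \right)} + V} = \frac{1}{\left(-859 + 584 + 584^{2}\right) + \frac{415997638}{770367}} = \frac{1}{\left(-859 + 584 + 341056\right) + \frac{415997638}{770367}} = \frac{1}{340781 + \frac{415997638}{770367}} = \frac{1}{\frac{262942434265}{770367}} = \frac{770367}{262942434265}$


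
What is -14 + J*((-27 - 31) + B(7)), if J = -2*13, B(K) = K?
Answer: 1312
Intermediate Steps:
J = -26
-14 + J*((-27 - 31) + B(7)) = -14 - 26*((-27 - 31) + 7) = -14 - 26*(-58 + 7) = -14 - 26*(-51) = -14 + 1326 = 1312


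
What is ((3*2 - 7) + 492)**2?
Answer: 241081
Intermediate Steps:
((3*2 - 7) + 492)**2 = ((6 - 7) + 492)**2 = (-1 + 492)**2 = 491**2 = 241081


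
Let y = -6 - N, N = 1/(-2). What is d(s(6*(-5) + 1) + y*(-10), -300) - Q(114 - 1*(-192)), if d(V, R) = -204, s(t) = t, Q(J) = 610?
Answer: -814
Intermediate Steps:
N = -½ ≈ -0.50000
y = -11/2 (y = -6 - 1*(-½) = -6 + ½ = -11/2 ≈ -5.5000)
d(s(6*(-5) + 1) + y*(-10), -300) - Q(114 - 1*(-192)) = -204 - 1*610 = -204 - 610 = -814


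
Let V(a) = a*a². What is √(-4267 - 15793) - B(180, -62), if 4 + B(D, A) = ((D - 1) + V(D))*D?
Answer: -1049792216 + 2*I*√5015 ≈ -1.0498e+9 + 141.63*I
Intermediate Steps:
V(a) = a³
B(D, A) = -4 + D*(-1 + D + D³) (B(D, A) = -4 + ((D - 1) + D³)*D = -4 + ((-1 + D) + D³)*D = -4 + (-1 + D + D³)*D = -4 + D*(-1 + D + D³))
√(-4267 - 15793) - B(180, -62) = √(-4267 - 15793) - (-4 + 180² + 180⁴ - 1*180) = √(-20060) - (-4 + 32400 + 1049760000 - 180) = 2*I*√5015 - 1*1049792216 = 2*I*√5015 - 1049792216 = -1049792216 + 2*I*√5015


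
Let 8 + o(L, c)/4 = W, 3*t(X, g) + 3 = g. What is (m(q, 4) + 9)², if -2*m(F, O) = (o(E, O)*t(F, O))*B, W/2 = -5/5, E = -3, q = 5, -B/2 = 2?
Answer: 2809/9 ≈ 312.11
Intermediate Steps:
B = -4 (B = -2*2 = -4)
t(X, g) = -1 + g/3
W = -2 (W = 2*(-5/5) = 2*(-5*⅕) = 2*(-1) = -2)
o(L, c) = -40 (o(L, c) = -32 + 4*(-2) = -32 - 8 = -40)
m(F, O) = 80 - 80*O/3 (m(F, O) = -(-40*(-1 + O/3))*(-4)/2 = -(40 - 40*O/3)*(-4)/2 = -(-160 + 160*O/3)/2 = 80 - 80*O/3)
(m(q, 4) + 9)² = ((80 - 80/3*4) + 9)² = ((80 - 320/3) + 9)² = (-80/3 + 9)² = (-53/3)² = 2809/9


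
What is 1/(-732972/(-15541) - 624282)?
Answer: -15541/9701233590 ≈ -1.6020e-6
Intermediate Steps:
1/(-732972/(-15541) - 624282) = 1/(-732972*(-1/15541) - 624282) = 1/(732972/15541 - 624282) = 1/(-9701233590/15541) = -15541/9701233590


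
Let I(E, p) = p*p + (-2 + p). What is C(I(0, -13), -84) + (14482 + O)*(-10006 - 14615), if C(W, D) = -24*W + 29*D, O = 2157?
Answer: -409674951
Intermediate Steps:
I(E, p) = -2 + p + p² (I(E, p) = p² + (-2 + p) = -2 + p + p²)
C(I(0, -13), -84) + (14482 + O)*(-10006 - 14615) = (-24*(-2 - 13 + (-13)²) + 29*(-84)) + (14482 + 2157)*(-10006 - 14615) = (-24*(-2 - 13 + 169) - 2436) + 16639*(-24621) = (-24*154 - 2436) - 409668819 = (-3696 - 2436) - 409668819 = -6132 - 409668819 = -409674951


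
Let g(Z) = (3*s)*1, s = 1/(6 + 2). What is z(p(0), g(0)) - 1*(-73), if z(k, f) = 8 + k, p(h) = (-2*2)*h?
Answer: 81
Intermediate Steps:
p(h) = -4*h
s = 1/8 ≈ 0.12500
g(Z) = 3/8 (g(Z) = (3*(1/8))*1 = (3/8)*1 = 3/8)
z(p(0), g(0)) - 1*(-73) = (8 - 4*0) - 1*(-73) = (8 + 0) + 73 = 8 + 73 = 81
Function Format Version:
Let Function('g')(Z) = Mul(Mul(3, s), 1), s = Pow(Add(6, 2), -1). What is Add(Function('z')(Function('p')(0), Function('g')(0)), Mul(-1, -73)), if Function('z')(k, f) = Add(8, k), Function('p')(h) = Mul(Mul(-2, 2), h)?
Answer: 81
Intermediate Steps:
Function('p')(h) = Mul(-4, h)
s = Rational(1, 8) (s = Pow(8, -1) = Rational(1, 8) ≈ 0.12500)
Function('g')(Z) = Rational(3, 8) (Function('g')(Z) = Mul(Mul(3, Rational(1, 8)), 1) = Mul(Rational(3, 8), 1) = Rational(3, 8))
Add(Function('z')(Function('p')(0), Function('g')(0)), Mul(-1, -73)) = Add(Add(8, Mul(-4, 0)), Mul(-1, -73)) = Add(Add(8, 0), 73) = Add(8, 73) = 81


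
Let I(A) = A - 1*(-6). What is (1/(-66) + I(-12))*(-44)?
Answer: 794/3 ≈ 264.67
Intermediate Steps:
I(A) = 6 + A (I(A) = A + 6 = 6 + A)
(1/(-66) + I(-12))*(-44) = (1/(-66) + (6 - 12))*(-44) = (-1/66 - 6)*(-44) = -397/66*(-44) = 794/3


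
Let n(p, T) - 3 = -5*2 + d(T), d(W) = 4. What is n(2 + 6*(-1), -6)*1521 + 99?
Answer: -4464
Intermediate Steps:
n(p, T) = -3 (n(p, T) = 3 + (-5*2 + 4) = 3 + (-10 + 4) = 3 - 6 = -3)
n(2 + 6*(-1), -6)*1521 + 99 = -3*1521 + 99 = -4563 + 99 = -4464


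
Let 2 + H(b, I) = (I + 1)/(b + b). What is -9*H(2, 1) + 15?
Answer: 57/2 ≈ 28.500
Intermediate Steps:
H(b, I) = -2 + (1 + I)/(2*b) (H(b, I) = -2 + (I + 1)/(b + b) = -2 + (1 + I)/((2*b)) = -2 + (1 + I)*(1/(2*b)) = -2 + (1 + I)/(2*b))
-9*H(2, 1) + 15 = -9*(1 + 1 - 4*2)/(2*2) + 15 = -9*(1 + 1 - 8)/(2*2) + 15 = -9*(-6)/(2*2) + 15 = -9*(-3/2) + 15 = 27/2 + 15 = 57/2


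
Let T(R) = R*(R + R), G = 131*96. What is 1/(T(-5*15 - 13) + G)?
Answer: 1/28064 ≈ 3.5633e-5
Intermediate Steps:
G = 12576
T(R) = 2*R² (T(R) = R*(2*R) = 2*R²)
1/(T(-5*15 - 13) + G) = 1/(2*(-5*15 - 13)² + 12576) = 1/(2*(-75 - 13)² + 12576) = 1/(2*(-88)² + 12576) = 1/(2*7744 + 12576) = 1/(15488 + 12576) = 1/28064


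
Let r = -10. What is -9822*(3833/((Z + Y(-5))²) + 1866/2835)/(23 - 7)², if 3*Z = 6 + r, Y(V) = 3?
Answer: -10678221391/201600 ≈ -52967.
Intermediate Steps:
Z = -4/3 (Z = (6 - 10)/3 = (⅓)*(-4) = -4/3 ≈ -1.3333)
-9822*(3833/((Z + Y(-5))²) + 1866/2835)/(23 - 7)² = -9822*(3833/((-4/3 + 3)²) + 1866/2835)/(23 - 7)² = -9822/(16²/(3833/((5/3)²) + 1866*(1/2835))) = -9822/(256/(3833/(25/9) + 622/945)) = -9822/(256/(3833*(9/25) + 622/945)) = -9822/(256/(34497/25 + 622/945)) = -9822/(256/(6523043/4725)) = -9822/(256*(4725/6523043)) = -9822/1209600/6523043 = -9822*6523043/1209600 = -10678221391/201600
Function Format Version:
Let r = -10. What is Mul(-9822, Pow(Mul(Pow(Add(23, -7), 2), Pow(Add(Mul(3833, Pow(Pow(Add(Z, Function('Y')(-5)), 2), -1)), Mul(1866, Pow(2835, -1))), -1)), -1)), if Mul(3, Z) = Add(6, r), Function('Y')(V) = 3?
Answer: Rational(-10678221391, 201600) ≈ -52967.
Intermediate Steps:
Z = Rational(-4, 3) (Z = Mul(Rational(1, 3), Add(6, -10)) = Mul(Rational(1, 3), -4) = Rational(-4, 3) ≈ -1.3333)
Mul(-9822, Pow(Mul(Pow(Add(23, -7), 2), Pow(Add(Mul(3833, Pow(Pow(Add(Z, Function('Y')(-5)), 2), -1)), Mul(1866, Pow(2835, -1))), -1)), -1)) = Mul(-9822, Pow(Mul(Pow(Add(23, -7), 2), Pow(Add(Mul(3833, Pow(Pow(Add(Rational(-4, 3), 3), 2), -1)), Mul(1866, Pow(2835, -1))), -1)), -1)) = Mul(-9822, Pow(Mul(Pow(16, 2), Pow(Add(Mul(3833, Pow(Pow(Rational(5, 3), 2), -1)), Mul(1866, Rational(1, 2835))), -1)), -1)) = Mul(-9822, Pow(Mul(256, Pow(Add(Mul(3833, Pow(Rational(25, 9), -1)), Rational(622, 945)), -1)), -1)) = Mul(-9822, Pow(Mul(256, Pow(Add(Mul(3833, Rational(9, 25)), Rational(622, 945)), -1)), -1)) = Mul(-9822, Pow(Mul(256, Pow(Add(Rational(34497, 25), Rational(622, 945)), -1)), -1)) = Mul(-9822, Pow(Mul(256, Pow(Rational(6523043, 4725), -1)), -1)) = Mul(-9822, Pow(Mul(256, Rational(4725, 6523043)), -1)) = Mul(-9822, Pow(Rational(1209600, 6523043), -1)) = Mul(-9822, Rational(6523043, 1209600)) = Rational(-10678221391, 201600)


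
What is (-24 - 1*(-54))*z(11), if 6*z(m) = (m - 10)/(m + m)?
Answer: 5/22 ≈ 0.22727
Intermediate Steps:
z(m) = (-10 + m)/(12*m) (z(m) = ((m - 10)/(m + m))/6 = ((-10 + m)/((2*m)))/6 = ((-10 + m)*(1/(2*m)))/6 = ((-10 + m)/(2*m))/6 = (-10 + m)/(12*m))
(-24 - 1*(-54))*z(11) = (-24 - 1*(-54))*((1/12)*(-10 + 11)/11) = (-24 + 54)*((1/12)*(1/11)*1) = 30*(1/132) = 5/22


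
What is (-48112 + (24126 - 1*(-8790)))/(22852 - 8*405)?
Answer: -3799/4903 ≈ -0.77483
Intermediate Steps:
(-48112 + (24126 - 1*(-8790)))/(22852 - 8*405) = (-48112 + (24126 + 8790))/(22852 - 3240) = (-48112 + 32916)/19612 = -15196*1/19612 = -3799/4903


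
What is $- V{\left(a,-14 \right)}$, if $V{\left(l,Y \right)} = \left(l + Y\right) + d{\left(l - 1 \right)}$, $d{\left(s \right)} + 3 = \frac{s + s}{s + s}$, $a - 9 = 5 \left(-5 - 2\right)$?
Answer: $42$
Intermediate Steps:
$a = -26$ ($a = 9 + 5 \left(-5 - 2\right) = 9 + 5 \left(-7\right) = 9 - 35 = -26$)
$d{\left(s \right)} = -2$ ($d{\left(s \right)} = -3 + \frac{s + s}{s + s} = -3 + \frac{2 s}{2 s} = -3 + 2 s \frac{1}{2 s} = -3 + 1 = -2$)
$V{\left(l,Y \right)} = -2 + Y + l$ ($V{\left(l,Y \right)} = \left(l + Y\right) - 2 = \left(Y + l\right) - 2 = -2 + Y + l$)
$- V{\left(a,-14 \right)} = - (-2 - 14 - 26) = \left(-1\right) \left(-42\right) = 42$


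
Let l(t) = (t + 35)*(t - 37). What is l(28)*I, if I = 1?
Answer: -567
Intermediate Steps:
l(t) = (-37 + t)*(35 + t) (l(t) = (35 + t)*(-37 + t) = (-37 + t)*(35 + t))
l(28)*I = (-1295 + 28² - 2*28)*1 = (-1295 + 784 - 56)*1 = -567*1 = -567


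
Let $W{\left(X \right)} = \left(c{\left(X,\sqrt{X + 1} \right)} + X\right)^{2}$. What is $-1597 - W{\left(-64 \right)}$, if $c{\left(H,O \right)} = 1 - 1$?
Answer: $-5693$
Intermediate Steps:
$c{\left(H,O \right)} = 0$ ($c{\left(H,O \right)} = 1 - 1 = 0$)
$W{\left(X \right)} = X^{2}$ ($W{\left(X \right)} = \left(0 + X\right)^{2} = X^{2}$)
$-1597 - W{\left(-64 \right)} = -1597 - \left(-64\right)^{2} = -1597 - 4096 = -5693$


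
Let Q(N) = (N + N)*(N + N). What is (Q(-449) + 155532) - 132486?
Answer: 829450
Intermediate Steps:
Q(N) = 4*N² (Q(N) = (2*N)*(2*N) = 4*N²)
(Q(-449) + 155532) - 132486 = (4*(-449)² + 155532) - 132486 = (4*201601 + 155532) - 132486 = (806404 + 155532) - 132486 = 961936 - 132486 = 829450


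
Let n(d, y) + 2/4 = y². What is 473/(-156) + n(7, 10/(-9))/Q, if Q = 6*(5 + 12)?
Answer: -19111/6318 ≈ -3.0248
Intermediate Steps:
n(d, y) = -½ + y²
Q = 102 (Q = 6*17 = 102)
473/(-156) + n(7, 10/(-9))/Q = 473/(-156) + (-½ + (10/(-9))²)/102 = 473*(-1/156) + (-½ + (10*(-⅑))²)*(1/102) = -473/156 + (-½ + (-10/9)²)*(1/102) = -473/156 + (-½ + 100/81)*(1/102) = -473/156 + (119/162)*(1/102) = -473/156 + 7/972 = -19111/6318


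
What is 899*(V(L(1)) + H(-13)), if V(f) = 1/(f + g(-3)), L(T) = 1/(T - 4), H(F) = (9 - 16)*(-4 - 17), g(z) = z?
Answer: 1318833/10 ≈ 1.3188e+5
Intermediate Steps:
H(F) = 147 (H(F) = -7*(-21) = 147)
L(T) = 1/(-4 + T)
V(f) = 1/(-3 + f) (V(f) = 1/(f - 3) = 1/(-3 + f))
899*(V(L(1)) + H(-13)) = 899*(1/(-3 + 1/(-4 + 1)) + 147) = 899*(1/(-3 + 1/(-3)) + 147) = 899*(1/(-3 - ⅓) + 147) = 899*(1/(-10/3) + 147) = 899*(-3/10 + 147) = 899*(1467/10) = 1318833/10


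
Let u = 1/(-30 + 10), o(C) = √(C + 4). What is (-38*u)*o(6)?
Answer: 19*√10/10 ≈ 6.0083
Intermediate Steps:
o(C) = √(4 + C)
u = -1/20 (u = 1/(-20) = -1/20 ≈ -0.050000)
(-38*u)*o(6) = (-38*(-1/20))*√(4 + 6) = 19*√10/10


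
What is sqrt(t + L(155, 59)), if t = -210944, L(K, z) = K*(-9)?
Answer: I*sqrt(212339) ≈ 460.8*I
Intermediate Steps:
L(K, z) = -9*K
sqrt(t + L(155, 59)) = sqrt(-210944 - 9*155) = sqrt(-210944 - 1395) = sqrt(-212339) = I*sqrt(212339)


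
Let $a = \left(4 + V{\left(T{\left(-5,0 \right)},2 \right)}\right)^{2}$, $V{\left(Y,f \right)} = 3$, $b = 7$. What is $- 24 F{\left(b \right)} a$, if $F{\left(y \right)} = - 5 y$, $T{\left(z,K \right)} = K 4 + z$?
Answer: $41160$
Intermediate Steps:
$T{\left(z,K \right)} = z + 4 K$ ($T{\left(z,K \right)} = 4 K + z = z + 4 K$)
$a = 49$ ($a = \left(4 + 3\right)^{2} = 7^{2} = 49$)
$- 24 F{\left(b \right)} a = - 24 \left(\left(-5\right) 7\right) 49 = \left(-24\right) \left(-35\right) 49 = 840 \cdot 49 = 41160$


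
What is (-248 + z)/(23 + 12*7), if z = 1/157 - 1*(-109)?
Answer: -21822/16799 ≈ -1.2990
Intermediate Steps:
z = 17114/157 (z = 1/157 + 109 = 17114/157 ≈ 109.01)
(-248 + z)/(23 + 12*7) = (-248 + 17114/157)/(23 + 12*7) = -21822/(157*(23 + 84)) = -21822/157/107 = -21822/157*1/107 = -21822/16799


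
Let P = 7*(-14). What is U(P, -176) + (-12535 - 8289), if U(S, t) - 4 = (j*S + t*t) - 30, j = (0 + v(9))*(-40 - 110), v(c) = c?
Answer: 142426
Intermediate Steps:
j = -1350 (j = (0 + 9)*(-40 - 110) = 9*(-150) = -1350)
P = -98
U(S, t) = -26 + t² - 1350*S (U(S, t) = 4 + ((-1350*S + t*t) - 30) = 4 + ((-1350*S + t²) - 30) = 4 + ((t² - 1350*S) - 30) = 4 + (-30 + t² - 1350*S) = -26 + t² - 1350*S)
U(P, -176) + (-12535 - 8289) = (-26 + (-176)² - 1350*(-98)) + (-12535 - 8289) = (-26 + 30976 + 132300) - 20824 = 163250 - 20824 = 142426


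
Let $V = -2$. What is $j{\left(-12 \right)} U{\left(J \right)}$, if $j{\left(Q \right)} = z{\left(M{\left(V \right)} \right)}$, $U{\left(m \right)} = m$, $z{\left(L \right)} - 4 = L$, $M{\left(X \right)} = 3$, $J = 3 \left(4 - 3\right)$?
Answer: $21$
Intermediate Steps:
$J = 3$ ($J = 3 \cdot 1 = 3$)
$z{\left(L \right)} = 4 + L$
$j{\left(Q \right)} = 7$ ($j{\left(Q \right)} = 4 + 3 = 7$)
$j{\left(-12 \right)} U{\left(J \right)} = 7 \cdot 3 = 21$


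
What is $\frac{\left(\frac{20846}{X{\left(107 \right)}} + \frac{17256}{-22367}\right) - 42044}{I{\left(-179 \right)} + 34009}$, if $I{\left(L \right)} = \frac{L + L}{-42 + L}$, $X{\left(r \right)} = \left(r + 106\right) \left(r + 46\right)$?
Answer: $- \frac{398407507400162}{322282461630033} \approx -1.2362$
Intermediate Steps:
$X{\left(r \right)} = \left(46 + r\right) \left(106 + r\right)$ ($X{\left(r \right)} = \left(106 + r\right) \left(46 + r\right) = \left(46 + r\right) \left(106 + r\right)$)
$I{\left(L \right)} = \frac{2 L}{-42 + L}$
$\frac{\left(\frac{20846}{X{\left(107 \right)}} + \frac{17256}{-22367}\right) - 42044}{I{\left(-179 \right)} + 34009} = \frac{\left(\frac{20846}{4876 + 107^{2} + 152 \cdot 107} + \frac{17256}{-22367}\right) - 42044}{2 \left(-179\right) \frac{1}{-42 - 179} + 34009} = \frac{\left(\frac{20846}{4876 + 11449 + 16264} + 17256 \left(- \frac{1}{22367}\right)\right) - 42044}{2 \left(-179\right) \frac{1}{-221} + 34009} = \frac{\left(\frac{20846}{32589} - \frac{17256}{22367}\right) - 42044}{2 \left(-179\right) \left(- \frac{1}{221}\right) + 34009} = \frac{\left(20846 \cdot \frac{1}{32589} - \frac{17256}{22367}\right) - 42044}{\frac{358}{221} + 34009} = \frac{\left(\frac{20846}{32589} - \frac{17256}{22367}\right) - 42044}{\frac{7516347}{221}} = \left(- \frac{96093302}{728918163} - 42044\right) \frac{221}{7516347} = \left(- \frac{30646731338474}{728918163}\right) \frac{221}{7516347} = - \frac{398407507400162}{322282461630033}$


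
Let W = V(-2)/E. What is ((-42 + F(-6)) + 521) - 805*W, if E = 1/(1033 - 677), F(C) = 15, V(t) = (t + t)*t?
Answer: -2292146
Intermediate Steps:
V(t) = 2*t**2 (V(t) = (2*t)*t = 2*t**2)
E = 1/356 ≈ 0.0028090
W = 2848 (W = (2*(-2)**2)/(1/356) = (2*4)*356 = 8*356 = 2848)
((-42 + F(-6)) + 521) - 805*W = ((-42 + 15) + 521) - 805*2848 = (-27 + 521) - 2292640 = 494 - 2292640 = -2292146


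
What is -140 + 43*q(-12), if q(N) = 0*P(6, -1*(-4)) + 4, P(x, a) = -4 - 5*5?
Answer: 32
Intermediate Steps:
P(x, a) = -29 (P(x, a) = -4 - 25 = -29)
q(N) = 4 (q(N) = 0*(-29) + 4 = 0 + 4 = 4)
-140 + 43*q(-12) = -140 + 43*4 = -140 + 172 = 32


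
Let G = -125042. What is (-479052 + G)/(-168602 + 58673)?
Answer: 604094/109929 ≈ 5.4953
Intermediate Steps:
(-479052 + G)/(-168602 + 58673) = (-479052 - 125042)/(-168602 + 58673) = -604094/(-109929) = -604094*(-1/109929) = 604094/109929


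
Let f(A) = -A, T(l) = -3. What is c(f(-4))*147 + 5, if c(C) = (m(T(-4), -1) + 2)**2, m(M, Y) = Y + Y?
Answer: 5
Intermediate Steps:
m(M, Y) = 2*Y
c(C) = 0 (c(C) = (2*(-1) + 2)**2 = (-2 + 2)**2 = 0**2 = 0)
c(f(-4))*147 + 5 = 0*147 + 5 = 0 + 5 = 5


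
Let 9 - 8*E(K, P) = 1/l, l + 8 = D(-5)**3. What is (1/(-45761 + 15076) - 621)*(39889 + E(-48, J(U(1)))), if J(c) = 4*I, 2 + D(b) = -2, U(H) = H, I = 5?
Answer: -218915067613109/8837280 ≈ -2.4772e+7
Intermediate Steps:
D(b) = -4 (D(b) = -2 - 2 = -4)
l = -72 (l = -8 + (-4)**3 = -8 - 64 = -72)
J(c) = 20 (J(c) = 4*5 = 20)
E(K, P) = 649/576 (E(K, P) = 9/8 - 1/8/(-72) = 9/8 - 1/8*(-1/72) = 9/8 + 1/576 = 649/576)
(1/(-45761 + 15076) - 621)*(39889 + E(-48, J(U(1)))) = (1/(-45761 + 15076) - 621)*(39889 + 649/576) = (1/(-30685) - 621)*(22976713/576) = (-1/30685 - 621)*(22976713/576) = -19055386/30685*22976713/576 = -218915067613109/8837280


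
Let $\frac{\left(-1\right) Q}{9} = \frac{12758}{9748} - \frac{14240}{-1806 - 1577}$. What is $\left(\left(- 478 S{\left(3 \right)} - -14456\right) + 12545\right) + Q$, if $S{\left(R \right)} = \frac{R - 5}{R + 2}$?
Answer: $\frac{2237731484797}{82443710} \approx 27143.0$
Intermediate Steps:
$S{\left(R \right)} = \frac{-5 + R}{2 + R}$
$Q = - \frac{818873253}{16488742}$ ($Q = - 9 \left(\frac{12758}{9748} - \frac{14240}{-1806 - 1577}\right) = - 9 \left(12758 \cdot \frac{1}{9748} - \frac{14240}{-3383}\right) = - 9 \left(\frac{6379}{4874} - - \frac{14240}{3383}\right) = - 9 \left(\frac{6379}{4874} + \frac{14240}{3383}\right) = \left(-9\right) \frac{90985917}{16488742} = - \frac{818873253}{16488742} \approx -49.663$)
$\left(\left(- 478 S{\left(3 \right)} - -14456\right) + 12545\right) + Q = \left(\left(- 478 \frac{-5 + 3}{2 + 3} - -14456\right) + 12545\right) - \frac{818873253}{16488742} = \left(\left(- 478 \cdot \frac{1}{5} \left(-2\right) + 14456\right) + 12545\right) - \frac{818873253}{16488742} = \left(\left(\left(-478\right) \left(- \frac{2}{5}\right) + 14456\right) + 12545\right) - \frac{818873253}{16488742} = \left(\left(\frac{956}{5} + 14456\right) + 12545\right) - \frac{818873253}{16488742} = \left(\frac{73236}{5} + 12545\right) - \frac{818873253}{16488742} = \frac{135961}{5} - \frac{818873253}{16488742} = \frac{2237731484797}{82443710}$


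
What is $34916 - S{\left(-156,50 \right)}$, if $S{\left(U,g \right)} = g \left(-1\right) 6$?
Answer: $35216$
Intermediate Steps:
$S{\left(U,g \right)} = - 6 g$ ($S{\left(U,g \right)} = - g 6 = - 6 g$)
$34916 - S{\left(-156,50 \right)} = 34916 - \left(-6\right) 50 = 34916 - -300 = 34916 + 300 = 35216$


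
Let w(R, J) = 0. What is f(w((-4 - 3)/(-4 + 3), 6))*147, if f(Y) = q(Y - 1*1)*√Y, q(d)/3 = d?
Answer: 0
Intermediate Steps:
q(d) = 3*d
f(Y) = √Y*(-3 + 3*Y) (f(Y) = (3*(Y - 1*1))*√Y = (3*(Y - 1))*√Y = (3*(-1 + Y))*√Y = (-3 + 3*Y)*√Y = √Y*(-3 + 3*Y))
f(w((-4 - 3)/(-4 + 3), 6))*147 = (3*√0*(-1 + 0))*147 = (3*0*(-1))*147 = 0*147 = 0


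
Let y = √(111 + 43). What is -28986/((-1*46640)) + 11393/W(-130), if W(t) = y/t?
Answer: 14493/23320 - 740545*√154/77 ≈ -1.1935e+5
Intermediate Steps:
y = √154 ≈ 12.410
W(t) = √154/t
-28986/((-1*46640)) + 11393/W(-130) = -28986/((-1*46640)) + 11393/((√154/(-130))) = -28986/(-46640) + 11393/((√154*(-1/130))) = -28986*(-1/46640) + 11393/((-√154/130)) = 14493/23320 + 11393*(-65*√154/77) = 14493/23320 - 740545*√154/77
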